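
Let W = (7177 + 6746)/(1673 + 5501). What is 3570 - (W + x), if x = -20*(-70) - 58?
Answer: 939397/422 ≈ 2226.1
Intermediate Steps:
x = 1342 (x = 1400 - 58 = 1342)
W = 819/422 (W = 13923/7174 = 13923*(1/7174) = 819/422 ≈ 1.9408)
3570 - (W + x) = 3570 - (819/422 + 1342) = 3570 - 1*567143/422 = 3570 - 567143/422 = 939397/422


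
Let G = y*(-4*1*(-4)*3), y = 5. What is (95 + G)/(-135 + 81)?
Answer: -335/54 ≈ -6.2037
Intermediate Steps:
G = 240 (G = 5*(-4*1*(-4)*3) = 5*(-(-16)*3) = 5*(-4*(-12)) = 5*48 = 240)
(95 + G)/(-135 + 81) = (95 + 240)/(-135 + 81) = 335/(-54) = 335*(-1/54) = -335/54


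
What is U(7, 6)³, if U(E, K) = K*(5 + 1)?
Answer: 46656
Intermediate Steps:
U(E, K) = 6*K (U(E, K) = K*6 = 6*K)
U(7, 6)³ = (6*6)³ = 36³ = 46656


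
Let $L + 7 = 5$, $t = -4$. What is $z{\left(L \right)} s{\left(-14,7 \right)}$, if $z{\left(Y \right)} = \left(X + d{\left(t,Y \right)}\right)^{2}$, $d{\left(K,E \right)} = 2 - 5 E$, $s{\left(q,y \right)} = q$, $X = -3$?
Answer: $-1134$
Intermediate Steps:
$L = -2$ ($L = -7 + 5 = -2$)
$z{\left(Y \right)} = \left(-1 - 5 Y\right)^{2}$ ($z{\left(Y \right)} = \left(-3 - \left(-2 + 5 Y\right)\right)^{2} = \left(-1 - 5 Y\right)^{2}$)
$z{\left(L \right)} s{\left(-14,7 \right)} = \left(1 + 5 \left(-2\right)\right)^{2} \left(-14\right) = \left(1 - 10\right)^{2} \left(-14\right) = \left(-9\right)^{2} \left(-14\right) = 81 \left(-14\right) = -1134$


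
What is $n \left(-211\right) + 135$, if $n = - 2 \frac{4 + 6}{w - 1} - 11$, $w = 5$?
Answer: $3511$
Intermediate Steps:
$n = -16$ ($n = - 2 \frac{4 + 6}{5 - 1} - 11 = - 2 \cdot \frac{10}{4} - 11 = - 2 \cdot 10 \cdot \frac{1}{4} - 11 = \left(-2\right) \frac{5}{2} - 11 = -5 - 11 = -16$)
$n \left(-211\right) + 135 = \left(-16\right) \left(-211\right) + 135 = 3376 + 135 = 3511$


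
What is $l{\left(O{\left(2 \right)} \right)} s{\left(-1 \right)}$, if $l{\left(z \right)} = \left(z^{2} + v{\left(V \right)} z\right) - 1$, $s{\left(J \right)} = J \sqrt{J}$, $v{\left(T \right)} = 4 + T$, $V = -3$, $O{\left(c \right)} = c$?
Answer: $- 5 i \approx - 5.0 i$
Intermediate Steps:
$s{\left(J \right)} = J^{\frac{3}{2}}$
$l{\left(z \right)} = -1 + z + z^{2}$ ($l{\left(z \right)} = \left(z^{2} + \left(4 - 3\right) z\right) - 1 = \left(z^{2} + 1 z\right) - 1 = \left(z^{2} + z\right) - 1 = \left(z + z^{2}\right) - 1 = -1 + z + z^{2}$)
$l{\left(O{\left(2 \right)} \right)} s{\left(-1 \right)} = \left(-1 + 2 + 2^{2}\right) \left(-1\right)^{\frac{3}{2}} = \left(-1 + 2 + 4\right) \left(- i\right) = 5 \left(- i\right) = - 5 i$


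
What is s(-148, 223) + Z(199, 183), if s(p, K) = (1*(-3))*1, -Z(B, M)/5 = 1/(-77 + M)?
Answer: -323/106 ≈ -3.0472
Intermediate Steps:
Z(B, M) = -5/(-77 + M)
s(p, K) = -3 (s(p, K) = -3*1 = -3)
s(-148, 223) + Z(199, 183) = -3 - 5/(-77 + 183) = -3 - 5/106 = -323/106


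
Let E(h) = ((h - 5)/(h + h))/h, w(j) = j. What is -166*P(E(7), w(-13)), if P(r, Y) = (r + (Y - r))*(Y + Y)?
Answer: -56108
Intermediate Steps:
E(h) = (-5 + h)/(2*h²) (E(h) = ((-5 + h)/((2*h)))/h = ((-5 + h)*(1/(2*h)))/h = ((-5 + h)/(2*h))/h = (-5 + h)/(2*h²))
P(r, Y) = 2*Y² (P(r, Y) = Y*(2*Y) = 2*Y²)
-166*P(E(7), w(-13)) = -332*(-13)² = -332*169 = -166*338 = -56108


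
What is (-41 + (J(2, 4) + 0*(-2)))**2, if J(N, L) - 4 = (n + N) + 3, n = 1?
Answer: 961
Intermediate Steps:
J(N, L) = 8 + N (J(N, L) = 4 + ((1 + N) + 3) = 4 + (4 + N) = 8 + N)
(-41 + (J(2, 4) + 0*(-2)))**2 = (-41 + ((8 + 2) + 0*(-2)))**2 = (-41 + (10 + 0))**2 = (-41 + 10)**2 = (-31)**2 = 961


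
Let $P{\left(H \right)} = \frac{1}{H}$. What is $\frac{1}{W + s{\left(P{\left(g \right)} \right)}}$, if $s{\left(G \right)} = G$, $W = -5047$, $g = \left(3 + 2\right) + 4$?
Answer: $- \frac{9}{45422} \approx -0.00019814$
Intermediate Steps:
$g = 9$ ($g = 5 + 4 = 9$)
$\frac{1}{W + s{\left(P{\left(g \right)} \right)}} = \frac{1}{-5047 + \frac{1}{9}} = \frac{1}{- \frac{45422}{9}} = - \frac{9}{45422}$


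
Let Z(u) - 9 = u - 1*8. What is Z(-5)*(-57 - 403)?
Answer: 1840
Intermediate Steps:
Z(u) = 1 + u (Z(u) = 9 + (u - 1*8) = 9 + (u - 8) = 9 + (-8 + u) = 1 + u)
Z(-5)*(-57 - 403) = (1 - 5)*(-57 - 403) = -4*(-460) = 1840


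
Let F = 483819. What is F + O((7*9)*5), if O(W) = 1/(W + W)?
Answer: 304805971/630 ≈ 4.8382e+5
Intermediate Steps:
O(W) = 1/(2*W)
F + O((7*9)*5) = 483819 + 1/(2*(((7*9)*5))) = 483819 + 1/(2*((63*5))) = 483819 + (½)/315 = 483819 + (½)*(1/315) = 483819 + 1/630 = 304805971/630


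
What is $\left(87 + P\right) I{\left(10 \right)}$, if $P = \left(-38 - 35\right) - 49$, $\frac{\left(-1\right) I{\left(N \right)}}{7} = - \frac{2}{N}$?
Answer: $-49$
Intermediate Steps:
$I{\left(N \right)} = \frac{14}{N}$ ($I{\left(N \right)} = - 7 \left(- \frac{2}{N}\right) = \frac{14}{N}$)
$P = -122$ ($P = -73 - 49 = -122$)
$\left(87 + P\right) I{\left(10 \right)} = \left(87 - 122\right) \frac{14}{10} = - 35 \cdot 14 \cdot \frac{1}{10} = \left(-35\right) \frac{7}{5} = -49$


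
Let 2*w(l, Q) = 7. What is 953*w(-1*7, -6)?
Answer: 6671/2 ≈ 3335.5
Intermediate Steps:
w(l, Q) = 7/2 (w(l, Q) = (½)*7 = 7/2)
953*w(-1*7, -6) = 953*(7/2) = 6671/2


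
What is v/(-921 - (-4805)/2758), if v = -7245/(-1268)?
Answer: -434385/69886454 ≈ -0.0062156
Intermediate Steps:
v = 7245/1268 (v = -7245*(-1/1268) = 7245/1268 ≈ 5.7137)
v/(-921 - (-4805)/2758) = 7245/(1268*(-921 - (-4805)/2758)) = 7245/(1268*(-921 - 1*(-4805/2758))) = 7245/(1268*(-921 + 4805/2758)) = 7245/(1268*(-2535313/2758)) = (7245/1268)*(-2758/2535313) = -434385/69886454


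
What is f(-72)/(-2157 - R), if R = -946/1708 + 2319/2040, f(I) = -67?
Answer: 19454120/626475771 ≈ 0.031053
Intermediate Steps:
R = 169251/290360 (R = -946*1/1708 + 2319*(1/2040) = -473/854 + 773/680 = 169251/290360 ≈ 0.58290)
f(-72)/(-2157 - R) = -67/(-2157 - 1*169251/290360) = -67/(-2157 - 169251/290360) = -67/(-626475771/290360) = -67*(-290360/626475771) = 19454120/626475771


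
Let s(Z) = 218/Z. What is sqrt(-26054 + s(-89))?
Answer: 4*I*sqrt(12899571)/89 ≈ 161.42*I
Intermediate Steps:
sqrt(-26054 + s(-89)) = sqrt(-26054 + 218/(-89)) = sqrt(-26054 + 218*(-1/89)) = sqrt(-26054 - 218/89) = sqrt(-2319024/89) = 4*I*sqrt(12899571)/89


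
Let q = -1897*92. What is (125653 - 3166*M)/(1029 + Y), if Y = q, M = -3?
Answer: -135151/173495 ≈ -0.77899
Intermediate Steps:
q = -174524
Y = -174524
(125653 - 3166*M)/(1029 + Y) = (125653 - 3166*(-3))/(1029 - 174524) = (125653 + 9498)/(-173495) = 135151*(-1/173495) = -135151/173495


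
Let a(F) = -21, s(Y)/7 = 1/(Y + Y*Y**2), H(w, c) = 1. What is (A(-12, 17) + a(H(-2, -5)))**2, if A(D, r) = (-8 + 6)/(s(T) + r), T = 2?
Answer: 13965169/31329 ≈ 445.76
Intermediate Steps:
s(Y) = 7/(Y + Y**3) (s(Y) = 7/(Y + Y*Y**2) = 7/(Y + Y**3))
A(D, r) = -2/(7/10 + r) (A(D, r) = (-8 + 6)/(7/(2 + 2**3) + r) = -2/(7/(2 + 8) + r) = -2/(7/10 + r))
(A(-12, 17) + a(H(-2, -5)))**2 = (-20/(7 + 10*17) - 21)**2 = (-20/(7 + 170) - 21)**2 = (-20/177 - 21)**2 = (-3737/177)**2 = 13965169/31329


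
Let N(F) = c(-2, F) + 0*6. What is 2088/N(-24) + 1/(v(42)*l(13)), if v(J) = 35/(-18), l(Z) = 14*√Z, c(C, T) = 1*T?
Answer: -87 - 9*√13/3185 ≈ -87.010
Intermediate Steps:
c(C, T) = T
N(F) = F (N(F) = F + 0*6 = F + 0 = F)
v(J) = -35/18 (v(J) = 35*(-1/18) = -35/18)
2088/N(-24) + 1/(v(42)*l(13)) = 2088/(-24) + 1/((-35/18)*((14*√13))) = 2088*(-1/24) - 9*√13/3185 = -87 - 9*√13/3185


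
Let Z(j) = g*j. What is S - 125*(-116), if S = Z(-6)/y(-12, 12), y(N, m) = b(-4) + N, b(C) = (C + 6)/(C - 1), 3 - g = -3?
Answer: 449590/31 ≈ 14503.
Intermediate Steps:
g = 6 (g = 3 - 1*(-3) = 3 + 3 = 6)
b(C) = (6 + C)/(-1 + C)
Z(j) = 6*j
y(N, m) = -2/5 + N (y(N, m) = (6 - 4)/(-1 - 4) + N = 2/(-5) + N = -1/5*2 + N = -2/5 + N)
S = 90/31 (S = (6*(-6))/(-2/5 - 12) = -36/(-62/5) = -36*(-5/62) = 90/31 ≈ 2.9032)
S - 125*(-116) = 90/31 - 125*(-116) = 90/31 + 14500 = 449590/31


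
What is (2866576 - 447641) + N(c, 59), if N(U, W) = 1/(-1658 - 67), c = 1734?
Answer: 4172662874/1725 ≈ 2.4189e+6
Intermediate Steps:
N(U, W) = -1/1725 (N(U, W) = 1/(-1725) = -1/1725)
(2866576 - 447641) + N(c, 59) = (2866576 - 447641) - 1/1725 = 2418935 - 1/1725 = 4172662874/1725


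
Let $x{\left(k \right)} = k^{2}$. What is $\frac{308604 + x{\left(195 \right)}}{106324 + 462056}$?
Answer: $\frac{115543}{189460} \approx 0.60985$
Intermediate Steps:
$\frac{308604 + x{\left(195 \right)}}{106324 + 462056} = \frac{308604 + 195^{2}}{106324 + 462056} = \frac{308604 + 38025}{568380} = 346629 \cdot \frac{1}{568380} = \frac{115543}{189460}$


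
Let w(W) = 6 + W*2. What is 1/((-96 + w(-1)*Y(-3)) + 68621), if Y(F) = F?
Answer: 1/68513 ≈ 1.4596e-5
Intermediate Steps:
w(W) = 6 + 2*W
1/((-96 + w(-1)*Y(-3)) + 68621) = 1/((-96 + (6 + 2*(-1))*(-3)) + 68621) = 1/((-96 + (6 - 2)*(-3)) + 68621) = 1/((-96 + 4*(-3)) + 68621) = 1/((-96 - 12) + 68621) = 1/(-108 + 68621) = 1/68513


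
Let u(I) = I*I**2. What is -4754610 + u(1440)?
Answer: 2981229390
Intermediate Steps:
u(I) = I**3
-4754610 + u(1440) = -4754610 + 1440**3 = -4754610 + 2985984000 = 2981229390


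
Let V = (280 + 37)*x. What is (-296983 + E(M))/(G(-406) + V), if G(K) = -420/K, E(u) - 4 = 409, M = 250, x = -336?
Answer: 4300265/1544409 ≈ 2.7844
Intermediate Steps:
E(u) = 413 (E(u) = 4 + 409 = 413)
V = -106512 (V = (280 + 37)*(-336) = 317*(-336) = -106512)
(-296983 + E(M))/(G(-406) + V) = (-296983 + 413)/(-420/(-406) - 106512) = -296570/(-420*(-1/406) - 106512) = -296570/(30/29 - 106512) = -296570/(-3088818/29) = -296570*(-29/3088818) = 4300265/1544409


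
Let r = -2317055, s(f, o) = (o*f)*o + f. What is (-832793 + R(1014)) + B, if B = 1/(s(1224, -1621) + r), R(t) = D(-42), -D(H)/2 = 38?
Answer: -2676771632154356/3213916753 ≈ -8.3287e+5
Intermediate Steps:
D(H) = -76 (D(H) = -2*38 = -76)
s(f, o) = f + f*o**2 (s(f, o) = (f*o)*o + f = f*o**2 + f = f + f*o**2)
R(t) = -76
B = 1/3213916753 (B = 1/(1224*(1 + (-1621)**2) - 2317055) = 1/(1224*(1 + 2627641) - 2317055) = 1/(1224*2627642 - 2317055) = 1/(3216233808 - 2317055) = 1/3213916753 ≈ 3.1115e-10)
(-832793 + R(1014)) + B = (-832793 - 76) + 1/3213916753 = -832869 + 1/3213916753 = -2676771632154356/3213916753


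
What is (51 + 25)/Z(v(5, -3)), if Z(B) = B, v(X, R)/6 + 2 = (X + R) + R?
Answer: -38/9 ≈ -4.2222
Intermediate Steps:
v(X, R) = -12 + 6*X + 12*R (v(X, R) = -12 + 6*((X + R) + R) = -12 + 6*((R + X) + R) = -12 + 6*(X + 2*R) = -12 + (6*X + 12*R) = -12 + 6*X + 12*R)
(51 + 25)/Z(v(5, -3)) = (51 + 25)/(-12 + 6*5 + 12*(-3)) = 76/(-12 + 30 - 36) = 76/(-18) = 76*(-1/18) = -38/9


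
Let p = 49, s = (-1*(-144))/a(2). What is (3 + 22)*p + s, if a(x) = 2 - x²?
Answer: 1153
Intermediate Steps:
s = -72 (s = (-1*(-144))/(2 - 1*2²) = 144/(2 - 1*4) = 144/(2 - 4) = 144/(-2) = 144*(-½) = -72)
(3 + 22)*p + s = (3 + 22)*49 - 72 = 25*49 - 72 = 1225 - 72 = 1153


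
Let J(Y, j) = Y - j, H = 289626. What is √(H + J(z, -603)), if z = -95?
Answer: √290134 ≈ 538.64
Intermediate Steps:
√(H + J(z, -603)) = √(289626 + (-95 - 1*(-603))) = √(289626 + (-95 + 603)) = √(289626 + 508) = √290134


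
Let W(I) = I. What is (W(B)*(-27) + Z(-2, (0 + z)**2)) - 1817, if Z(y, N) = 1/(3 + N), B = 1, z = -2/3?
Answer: -57155/31 ≈ -1843.7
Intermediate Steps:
z = -2/3 (z = -2*1/3 = -2/3 ≈ -0.66667)
(W(B)*(-27) + Z(-2, (0 + z)**2)) - 1817 = (1*(-27) + 1/(3 + (0 - 2/3)**2)) - 1817 = (-27 + 1/(3 + (-2/3)**2)) - 1817 = (-27 + 1/(3 + 4/9)) - 1817 = (-27 + 1/(31/9)) - 1817 = (-27 + 9/31) - 1817 = -828/31 - 1817 = -57155/31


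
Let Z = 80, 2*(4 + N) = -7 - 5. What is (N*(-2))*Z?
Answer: 1600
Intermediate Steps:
N = -10 (N = -4 + (-7 - 5)/2 = -4 + (½)*(-12) = -4 - 6 = -10)
(N*(-2))*Z = -10*(-2)*80 = 20*80 = 1600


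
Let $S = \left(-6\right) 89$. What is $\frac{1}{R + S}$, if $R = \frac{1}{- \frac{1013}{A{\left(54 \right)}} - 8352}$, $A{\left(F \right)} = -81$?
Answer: $- \frac{675499}{360716547} \approx -0.0018727$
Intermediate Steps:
$S = -534$
$R = - \frac{81}{675499}$ ($R = \frac{1}{- \frac{1013}{-81} - 8352} = \frac{1}{\left(-1013\right) \left(- \frac{1}{81}\right) - 8352} = \frac{1}{\frac{1013}{81} - 8352} = \frac{1}{- \frac{675499}{81}} = - \frac{81}{675499} \approx -0.00011991$)
$\frac{1}{R + S} = \frac{1}{- \frac{81}{675499} - 534} = \frac{1}{- \frac{360716547}{675499}} = - \frac{675499}{360716547}$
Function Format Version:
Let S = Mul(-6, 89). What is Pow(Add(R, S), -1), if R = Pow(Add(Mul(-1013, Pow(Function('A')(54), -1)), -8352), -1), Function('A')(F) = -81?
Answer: Rational(-675499, 360716547) ≈ -0.0018727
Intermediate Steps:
S = -534
R = Rational(-81, 675499) (R = Pow(Add(Mul(-1013, Pow(-81, -1)), -8352), -1) = Pow(Add(Mul(-1013, Rational(-1, 81)), -8352), -1) = Pow(Add(Rational(1013, 81), -8352), -1) = Pow(Rational(-675499, 81), -1) = Rational(-81, 675499) ≈ -0.00011991)
Pow(Add(R, S), -1) = Pow(Add(Rational(-81, 675499), -534), -1) = Pow(Rational(-360716547, 675499), -1) = Rational(-675499, 360716547)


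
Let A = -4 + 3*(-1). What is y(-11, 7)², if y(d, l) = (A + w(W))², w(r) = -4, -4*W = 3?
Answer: 14641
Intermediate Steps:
W = -¾ (W = -¼*3 = -¾ ≈ -0.75000)
A = -7 (A = -4 - 3 = -7)
y(d, l) = 121 (y(d, l) = (-7 - 4)² = (-11)² = 121)
y(-11, 7)² = 121² = 14641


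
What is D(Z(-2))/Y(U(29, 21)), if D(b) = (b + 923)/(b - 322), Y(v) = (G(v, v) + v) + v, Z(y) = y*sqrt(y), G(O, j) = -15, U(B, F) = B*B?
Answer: -49533/28809094 + 415*I*sqrt(2)/28809094 ≈ -0.0017194 + 2.0372e-5*I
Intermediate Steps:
U(B, F) = B**2
Z(y) = y**(3/2)
Y(v) = -15 + 2*v (Y(v) = (-15 + v) + v = -15 + 2*v)
D(b) = (923 + b)/(-322 + b)
D(Z(-2))/Y(U(29, 21)) = ((923 + (-2)**(3/2))/(-322 + (-2)**(3/2)))/(-15 + 2*29**2) = ((923 - 2*I*sqrt(2))/(-322 - 2*I*sqrt(2)))/(-15 + 2*841) = ((923 - 2*I*sqrt(2))/(-322 - 2*I*sqrt(2)))/(-15 + 1682) = ((923 - 2*I*sqrt(2))/(-322 - 2*I*sqrt(2)))/1667 = ((923 - 2*I*sqrt(2))/(-322 - 2*I*sqrt(2)))*(1/1667) = (923 - 2*I*sqrt(2))/(1667*(-322 - 2*I*sqrt(2)))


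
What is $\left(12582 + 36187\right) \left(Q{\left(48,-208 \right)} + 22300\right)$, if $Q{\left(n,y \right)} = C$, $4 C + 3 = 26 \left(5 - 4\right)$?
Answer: $\frac{4351316487}{4} \approx 1.0878 \cdot 10^{9}$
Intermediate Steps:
$C = \frac{23}{4}$ ($C = - \frac{3}{4} + \frac{26 \left(5 - 4\right)}{4} = - \frac{3}{4} + \frac{26 \cdot 1}{4} = - \frac{3}{4} + \frac{1}{4} \cdot 26 = - \frac{3}{4} + \frac{13}{2} = \frac{23}{4} \approx 5.75$)
$Q{\left(n,y \right)} = \frac{23}{4}$
$\left(12582 + 36187\right) \left(Q{\left(48,-208 \right)} + 22300\right) = \left(12582 + 36187\right) \left(\frac{23}{4} + 22300\right) = 48769 \cdot \frac{89223}{4} = \frac{4351316487}{4}$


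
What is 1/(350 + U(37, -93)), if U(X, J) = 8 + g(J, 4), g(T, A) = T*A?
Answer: -1/14 ≈ -0.071429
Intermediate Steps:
g(T, A) = A*T
U(X, J) = 8 + 4*J
1/(350 + U(37, -93)) = 1/(350 + (8 + 4*(-93))) = 1/(350 + (8 - 372)) = 1/(350 - 364) = 1/(-14) = -1/14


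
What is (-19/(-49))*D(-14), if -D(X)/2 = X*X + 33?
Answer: -8702/49 ≈ -177.59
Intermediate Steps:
D(X) = -66 - 2*X² (D(X) = -2*(X*X + 33) = -2*(X² + 33) = -2*(33 + X²) = -66 - 2*X²)
(-19/(-49))*D(-14) = (-19/(-49))*(-66 - 2*(-14)²) = (-19*(-1/49))*(-66 - 2*196) = 19*(-66 - 392)/49 = (19/49)*(-458) = -8702/49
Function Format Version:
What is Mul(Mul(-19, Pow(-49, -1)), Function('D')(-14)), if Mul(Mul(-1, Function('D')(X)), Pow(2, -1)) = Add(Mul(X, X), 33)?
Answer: Rational(-8702, 49) ≈ -177.59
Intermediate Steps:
Function('D')(X) = Add(-66, Mul(-2, Pow(X, 2))) (Function('D')(X) = Mul(-2, Add(Mul(X, X), 33)) = Mul(-2, Add(Pow(X, 2), 33)) = Mul(-2, Add(33, Pow(X, 2))) = Add(-66, Mul(-2, Pow(X, 2))))
Mul(Mul(-19, Pow(-49, -1)), Function('D')(-14)) = Mul(Mul(-19, Pow(-49, -1)), Add(-66, Mul(-2, Pow(-14, 2)))) = Mul(Mul(-19, Rational(-1, 49)), Add(-66, Mul(-2, 196))) = Mul(Rational(19, 49), Add(-66, -392)) = Mul(Rational(19, 49), -458) = Rational(-8702, 49)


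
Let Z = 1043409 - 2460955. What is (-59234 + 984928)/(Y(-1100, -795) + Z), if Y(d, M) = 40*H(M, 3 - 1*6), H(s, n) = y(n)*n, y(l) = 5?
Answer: -462847/709073 ≈ -0.65275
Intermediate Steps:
H(s, n) = 5*n
Z = -1417546
Y(d, M) = -600 (Y(d, M) = 40*(5*(3 - 1*6)) = 40*(5*(3 - 6)) = 40*(5*(-3)) = 40*(-15) = -600)
(-59234 + 984928)/(Y(-1100, -795) + Z) = (-59234 + 984928)/(-600 - 1417546) = 925694/(-1418146) = 925694*(-1/1418146) = -462847/709073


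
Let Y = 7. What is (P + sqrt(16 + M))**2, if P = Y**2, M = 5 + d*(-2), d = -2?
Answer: 2916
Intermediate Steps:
M = 9 (M = 5 - 2*(-2) = 5 + 4 = 9)
P = 49 (P = 7**2 = 49)
(P + sqrt(16 + M))**2 = (49 + sqrt(16 + 9))**2 = (49 + sqrt(25))**2 = (49 + 5)**2 = 54**2 = 2916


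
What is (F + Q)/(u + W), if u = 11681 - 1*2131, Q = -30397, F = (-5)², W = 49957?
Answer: -30372/59507 ≈ -0.51039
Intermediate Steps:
F = 25
u = 9550 (u = 11681 - 2131 = 9550)
(F + Q)/(u + W) = (25 - 30397)/(9550 + 49957) = -30372/59507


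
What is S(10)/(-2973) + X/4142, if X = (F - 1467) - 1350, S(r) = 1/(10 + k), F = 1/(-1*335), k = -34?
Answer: -33666604711/49502947320 ≈ -0.68009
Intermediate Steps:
F = -1/335 (F = 1/(-335) = -1/335 ≈ -0.0029851)
S(r) = -1/24 (S(r) = 1/(10 - 34) = 1/(-24) = -1/24)
X = -943696/335 (X = (-1/335 - 1467) - 1350 = -491446/335 - 1350 = -943696/335 ≈ -2817.0)
S(10)/(-2973) + X/4142 = -1/24/(-2973) - 943696/335/4142 = -1/24*(-1/2973) - 943696/335*1/4142 = 1/71352 - 471848/693785 = -33666604711/49502947320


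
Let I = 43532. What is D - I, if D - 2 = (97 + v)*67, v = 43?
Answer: -34150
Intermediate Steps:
D = 9382 (D = 2 + (97 + 43)*67 = 2 + 140*67 = 2 + 9380 = 9382)
D - I = 9382 - 1*43532 = 9382 - 43532 = -34150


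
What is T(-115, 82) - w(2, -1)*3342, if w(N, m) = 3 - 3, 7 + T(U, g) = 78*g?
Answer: 6389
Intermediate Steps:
T(U, g) = -7 + 78*g
w(N, m) = 0
T(-115, 82) - w(2, -1)*3342 = (-7 + 78*82) - 0*3342 = (-7 + 6396) - 1*0 = 6389 + 0 = 6389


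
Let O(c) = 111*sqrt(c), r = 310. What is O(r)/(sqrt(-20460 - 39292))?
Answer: -111*I*sqrt(1157695)/14938 ≈ -7.9952*I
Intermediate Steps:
O(r)/(sqrt(-20460 - 39292)) = (111*sqrt(310))/(sqrt(-20460 - 39292)) = (111*sqrt(310))/(sqrt(-59752)) = (111*sqrt(310))/((2*I*sqrt(14938))) = (111*sqrt(310))*(-I*sqrt(14938)/29876) = -111*I*sqrt(1157695)/14938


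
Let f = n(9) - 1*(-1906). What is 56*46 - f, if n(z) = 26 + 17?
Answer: 627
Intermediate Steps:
n(z) = 43
f = 1949 (f = 43 - 1*(-1906) = 43 + 1906 = 1949)
56*46 - f = 56*46 - 1*1949 = 2576 - 1949 = 627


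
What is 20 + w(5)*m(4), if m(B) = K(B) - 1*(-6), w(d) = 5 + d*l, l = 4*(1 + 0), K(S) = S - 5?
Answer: 145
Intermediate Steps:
K(S) = -5 + S
l = 4 (l = 4*1 = 4)
w(d) = 5 + 4*d (w(d) = 5 + d*4 = 5 + 4*d)
m(B) = 1 + B (m(B) = (-5 + B) - 1*(-6) = (-5 + B) + 6 = 1 + B)
20 + w(5)*m(4) = 20 + (5 + 4*5)*(1 + 4) = 20 + (5 + 20)*5 = 20 + 25*5 = 20 + 125 = 145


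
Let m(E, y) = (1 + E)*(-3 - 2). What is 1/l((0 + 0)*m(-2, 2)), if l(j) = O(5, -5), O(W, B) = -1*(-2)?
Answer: ½ ≈ 0.50000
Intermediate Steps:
m(E, y) = -5 - 5*E (m(E, y) = (1 + E)*(-5) = -5 - 5*E)
O(W, B) = 2
l(j) = 2
1/l((0 + 0)*m(-2, 2)) = 1/2 = ½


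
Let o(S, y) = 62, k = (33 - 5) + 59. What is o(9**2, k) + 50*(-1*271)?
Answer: -13488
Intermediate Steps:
k = 87 (k = 28 + 59 = 87)
o(9**2, k) + 50*(-1*271) = 62 + 50*(-1*271) = 62 + 50*(-271) = 62 - 13550 = -13488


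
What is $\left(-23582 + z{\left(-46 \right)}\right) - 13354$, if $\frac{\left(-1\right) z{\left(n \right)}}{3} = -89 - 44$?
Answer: $-36537$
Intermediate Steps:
$z{\left(n \right)} = 399$ ($z{\left(n \right)} = - 3 \left(-89 - 44\right) = \left(-3\right) \left(-133\right) = 399$)
$\left(-23582 + z{\left(-46 \right)}\right) - 13354 = \left(-23582 + 399\right) - 13354 = -23183 - 13354 = -36537$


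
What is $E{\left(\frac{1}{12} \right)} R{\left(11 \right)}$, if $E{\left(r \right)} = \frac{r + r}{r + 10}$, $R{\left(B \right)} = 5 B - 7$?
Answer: $\frac{96}{121} \approx 0.79339$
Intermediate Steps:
$R{\left(B \right)} = -7 + 5 B$ ($R{\left(B \right)} = 5 B - 7 = -7 + 5 B$)
$E{\left(r \right)} = \frac{2 r}{10 + r}$
$E{\left(\frac{1}{12} \right)} R{\left(11 \right)} = \frac{2}{12 \left(10 + \frac{1}{12}\right)} \left(-7 + 5 \cdot 11\right) = 2 \cdot \frac{1}{12} \frac{1}{10 + \frac{1}{12}} \left(-7 + 55\right) = 2 \cdot \frac{1}{12} \frac{1}{\frac{121}{12}} \cdot 48 = 2 \cdot \frac{1}{12} \cdot \frac{12}{121} \cdot 48 = \frac{2}{121} \cdot 48 = \frac{96}{121}$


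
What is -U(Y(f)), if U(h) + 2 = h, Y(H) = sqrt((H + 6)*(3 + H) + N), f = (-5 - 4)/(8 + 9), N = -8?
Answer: 2 - sqrt(1594)/17 ≈ -0.34853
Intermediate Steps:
f = -9/17 ≈ -0.52941
Y(H) = sqrt(-8 + (3 + H)*(6 + H)) (Y(H) = sqrt((H + 6)*(3 + H) - 8) = sqrt((6 + H)*(3 + H) - 8) = sqrt((3 + H)*(6 + H) - 8) = sqrt(-8 + (3 + H)*(6 + H)))
U(h) = -2 + h
-U(Y(f)) = -(-2 + sqrt(10 + (-9/17)**2 + 9*(-9/17))) = -(-2 + sqrt(10 + 81/289 - 81/17)) = -(-2 + sqrt(1594/289)) = -(-2 + sqrt(1594)/17) = 2 - sqrt(1594)/17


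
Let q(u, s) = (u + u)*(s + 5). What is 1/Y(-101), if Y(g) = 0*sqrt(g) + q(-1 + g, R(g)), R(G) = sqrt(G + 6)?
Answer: I/(204*(sqrt(95) - 5*I)) ≈ -0.00020425 + 0.00039815*I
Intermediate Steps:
R(G) = sqrt(6 + G)
q(u, s) = 2*u*(5 + s) (q(u, s) = (2*u)*(5 + s) = 2*u*(5 + s))
Y(g) = 2*(-1 + g)*(5 + sqrt(6 + g)) (Y(g) = 0*sqrt(g) + 2*(-1 + g)*(5 + sqrt(6 + g)) = 0 + 2*(-1 + g)*(5 + sqrt(6 + g)) = 2*(-1 + g)*(5 + sqrt(6 + g)))
1/Y(-101) = 1/(2*(-1 - 101)*(5 + sqrt(6 - 101))) = 1/(2*(-102)*(5 + sqrt(-95))) = 1/(2*(-102)*(5 + I*sqrt(95))) = 1/(-1020 - 204*I*sqrt(95))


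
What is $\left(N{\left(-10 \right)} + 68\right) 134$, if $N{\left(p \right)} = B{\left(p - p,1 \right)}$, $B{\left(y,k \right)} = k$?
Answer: $9246$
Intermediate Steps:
$N{\left(p \right)} = 1$
$\left(N{\left(-10 \right)} + 68\right) 134 = \left(1 + 68\right) 134 = 69 \cdot 134 = 9246$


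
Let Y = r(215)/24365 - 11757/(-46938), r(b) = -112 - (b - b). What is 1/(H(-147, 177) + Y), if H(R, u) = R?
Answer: -381214790/55944840047 ≈ -0.0068141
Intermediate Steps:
r(b) = -112 (r(b) = -112 - 1*0 = -112 + 0 = -112)
Y = 93734083/381214790 (Y = -112/24365 - 11757/(-46938) = -112*1/24365 - 11757*(-1/46938) = -112/24365 + 3919/15646 = 93734083/381214790 ≈ 0.24588)
1/(H(-147, 177) + Y) = 1/(-147 + 93734083/381214790) = 1/(-55944840047/381214790) = -381214790/55944840047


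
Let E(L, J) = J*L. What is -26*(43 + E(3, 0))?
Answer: -1118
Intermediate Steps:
-26*(43 + E(3, 0)) = -26*(43 + 0*3) = -26*(43 + 0) = -26*43 = -1118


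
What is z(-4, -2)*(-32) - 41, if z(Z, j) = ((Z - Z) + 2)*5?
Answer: -361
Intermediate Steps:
z(Z, j) = 10 (z(Z, j) = (0 + 2)*5 = 2*5 = 10)
z(-4, -2)*(-32) - 41 = 10*(-32) - 41 = -320 - 41 = -361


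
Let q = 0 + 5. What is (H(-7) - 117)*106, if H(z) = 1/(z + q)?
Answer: -12455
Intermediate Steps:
q = 5
H(z) = 1/(5 + z) (H(z) = 1/(z + 5) = 1/(5 + z))
(H(-7) - 117)*106 = (1/(5 - 7) - 117)*106 = (1/(-2) - 117)*106 = (-1/2 - 117)*106 = -235/2*106 = -12455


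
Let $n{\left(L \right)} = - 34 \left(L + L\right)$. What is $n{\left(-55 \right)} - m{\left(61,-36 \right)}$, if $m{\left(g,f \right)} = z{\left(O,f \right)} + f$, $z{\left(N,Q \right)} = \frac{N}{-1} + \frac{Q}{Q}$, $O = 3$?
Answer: $3778$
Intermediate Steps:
$z{\left(N,Q \right)} = 1 - N$ ($z{\left(N,Q \right)} = N \left(-1\right) + 1 = - N + 1 = 1 - N$)
$m{\left(g,f \right)} = -2 + f$ ($m{\left(g,f \right)} = \left(1 - 3\right) + f = -2 + f$)
$n{\left(L \right)} = - 68 L$ ($n{\left(L \right)} = - 34 \cdot 2 L = - 68 L$)
$n{\left(-55 \right)} - m{\left(61,-36 \right)} = \left(-68\right) \left(-55\right) - \left(-2 - 36\right) = 3740 - -38 = 3740 + 38 = 3778$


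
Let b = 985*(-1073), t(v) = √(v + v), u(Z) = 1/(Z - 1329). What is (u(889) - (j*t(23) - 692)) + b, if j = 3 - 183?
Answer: -464733721/440 + 180*√46 ≈ -1.0550e+6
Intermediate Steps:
u(Z) = 1/(-1329 + Z)
j = -180
t(v) = √2*√v (t(v) = √(2*v) = √2*√v)
b = -1056905
(u(889) - (j*t(23) - 692)) + b = (1/(-1329 + 889) - (-180*√2*√23 - 692)) - 1056905 = (1/(-440) - (-180*√46 - 692)) - 1056905 = (-1/440 - (-692 - 180*√46)) - 1056905 = (-1/440 + (692 + 180*√46)) - 1056905 = (304479/440 + 180*√46) - 1056905 = -464733721/440 + 180*√46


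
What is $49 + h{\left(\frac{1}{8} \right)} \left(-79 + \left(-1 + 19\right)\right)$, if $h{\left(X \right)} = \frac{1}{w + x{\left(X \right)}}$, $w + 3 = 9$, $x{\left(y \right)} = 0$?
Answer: $\frac{233}{6} \approx 38.833$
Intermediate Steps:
$w = 6$ ($w = -3 + 9 = 6$)
$h{\left(X \right)} = \frac{1}{6}$ ($h{\left(X \right)} = \frac{1}{6 + 0} = \frac{1}{6}$)
$49 + h{\left(\frac{1}{8} \right)} \left(-79 + \left(-1 + 19\right)\right) = 49 + \frac{-79 + \left(-1 + 19\right)}{6} = 49 + \frac{-79 + 18}{6} = 49 + \frac{1}{6} \left(-61\right) = 49 - \frac{61}{6} = \frac{233}{6}$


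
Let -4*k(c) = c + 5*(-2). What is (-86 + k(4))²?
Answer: 28561/4 ≈ 7140.3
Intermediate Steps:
k(c) = 5/2 - c/4 (k(c) = -(c + 5*(-2))/4 = -(c - 10)/4 = -(-10 + c)/4 = 5/2 - c/4)
(-86 + k(4))² = (-86 + (5/2 - ¼*4))² = (-86 + (5/2 - 1))² = (-86 + 3/2)² = (-169/2)² = 28561/4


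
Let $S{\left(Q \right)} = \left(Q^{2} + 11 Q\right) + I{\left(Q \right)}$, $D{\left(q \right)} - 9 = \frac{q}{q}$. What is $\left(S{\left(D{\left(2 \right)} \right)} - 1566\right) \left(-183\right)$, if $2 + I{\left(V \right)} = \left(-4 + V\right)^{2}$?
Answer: $241926$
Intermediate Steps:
$D{\left(q \right)} = 10$ ($D{\left(q \right)} = 9 + \frac{q}{q} = 9 + 1 = 10$)
$I{\left(V \right)} = -2 + \left(-4 + V\right)^{2}$
$S{\left(Q \right)} = -2 + Q^{2} + \left(-4 + Q\right)^{2} + 11 Q$ ($S{\left(Q \right)} = \left(Q^{2} + 11 Q\right) + \left(-2 + \left(-4 + Q\right)^{2}\right) = -2 + Q^{2} + \left(-4 + Q\right)^{2} + 11 Q$)
$\left(S{\left(D{\left(2 \right)} \right)} - 1566\right) \left(-183\right) = \left(\left(14 + 2 \cdot 10^{2} + 3 \cdot 10\right) - 1566\right) \left(-183\right) = \left(\left(14 + 2 \cdot 100 + 30\right) - 1566\right) \left(-183\right) = \left(\left(14 + 200 + 30\right) - 1566\right) \left(-183\right) = \left(244 - 1566\right) \left(-183\right) = \left(-1322\right) \left(-183\right) = 241926$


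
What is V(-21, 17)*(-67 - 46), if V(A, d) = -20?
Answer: 2260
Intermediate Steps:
V(-21, 17)*(-67 - 46) = -20*(-67 - 46) = -20*(-113) = 2260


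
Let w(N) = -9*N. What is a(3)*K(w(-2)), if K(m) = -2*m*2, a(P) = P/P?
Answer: -72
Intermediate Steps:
a(P) = 1
K(m) = -4*m
a(3)*K(w(-2)) = 1*(-(-36)*(-2)) = 1*(-4*18) = 1*(-72) = -72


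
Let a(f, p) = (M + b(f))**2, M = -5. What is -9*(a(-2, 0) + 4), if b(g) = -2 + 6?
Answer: -45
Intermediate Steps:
b(g) = 4
a(f, p) = 1 (a(f, p) = (-5 + 4)**2 = (-1)**2 = 1)
-9*(a(-2, 0) + 4) = -9*(1 + 4) = -9*5 = -45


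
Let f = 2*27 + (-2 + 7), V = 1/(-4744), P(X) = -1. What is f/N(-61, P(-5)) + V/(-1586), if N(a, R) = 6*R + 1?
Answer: -443915051/37619920 ≈ -11.800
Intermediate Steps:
N(a, R) = 1 + 6*R
V = -1/4744 ≈ -0.00021079
f = 59 (f = 54 + 5 = 59)
f/N(-61, P(-5)) + V/(-1586) = 59/(1 + 6*(-1)) - 1/4744/(-1586) = 59/(1 - 6) - 1/4744*(-1/1586) = 59/(-5) + 1/7523984 = 59*(-1/5) + 1/7523984 = -59/5 + 1/7523984 = -443915051/37619920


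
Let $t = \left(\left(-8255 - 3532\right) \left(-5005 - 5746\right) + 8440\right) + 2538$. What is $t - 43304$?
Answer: $126689711$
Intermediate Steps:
$t = 126733015$ ($t = \left(\left(-11787\right) \left(-10751\right) + 8440\right) + 2538 = \left(126722037 + 8440\right) + 2538 = 126730477 + 2538 = 126733015$)
$t - 43304 = 126733015 - 43304 = 126689711$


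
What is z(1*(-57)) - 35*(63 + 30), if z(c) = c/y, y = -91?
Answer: -296148/91 ≈ -3254.4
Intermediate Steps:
z(c) = -c/91 (z(c) = c/(-91) = c*(-1/91) = -c/91)
z(1*(-57)) - 35*(63 + 30) = -(-57)/91 - 35*(63 + 30) = -1/91*(-57) - 35*93 = 57/91 - 1*3255 = 57/91 - 3255 = -296148/91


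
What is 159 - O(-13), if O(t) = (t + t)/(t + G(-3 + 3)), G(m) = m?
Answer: 157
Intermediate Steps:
O(t) = 2 (O(t) = (t + t)/(t + (-3 + 3)) = (2*t)/(t + 0) = (2*t)/t = 2)
159 - O(-13) = 159 - 1*2 = 159 - 2 = 157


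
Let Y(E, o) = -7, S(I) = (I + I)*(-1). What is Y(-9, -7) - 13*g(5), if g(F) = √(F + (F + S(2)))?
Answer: -7 - 13*√6 ≈ -38.843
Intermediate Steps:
S(I) = -2*I (S(I) = (2*I)*(-1) = -2*I)
g(F) = √(-4 + 2*F) (g(F) = √(F + (F - 2*2)) = √(F + (F - 4)) = √(F + (-4 + F)) = √(-4 + 2*F))
Y(-9, -7) - 13*g(5) = -7 - 13*√(-4 + 2*5) = -7 - 13*√(-4 + 10) = -7 - 13*√6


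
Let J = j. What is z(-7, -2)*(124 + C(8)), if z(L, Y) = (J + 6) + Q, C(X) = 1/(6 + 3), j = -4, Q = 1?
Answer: 1117/3 ≈ 372.33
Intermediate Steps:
C(X) = ⅑ (C(X) = 1/9 = ⅑)
J = -4
z(L, Y) = 3 (z(L, Y) = (-4 + 6) + 1 = 2 + 1 = 3)
z(-7, -2)*(124 + C(8)) = 3*(124 + ⅑) = 3*(1117/9) = 1117/3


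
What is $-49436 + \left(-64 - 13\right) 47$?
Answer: $-53055$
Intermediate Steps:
$-49436 + \left(-64 - 13\right) 47 = -49436 - 3619 = -53055$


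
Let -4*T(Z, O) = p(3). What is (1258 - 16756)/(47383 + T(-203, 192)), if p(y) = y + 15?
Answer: -30996/94757 ≈ -0.32711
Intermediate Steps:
p(y) = 15 + y
T(Z, O) = -9/2 (T(Z, O) = -(15 + 3)/4 = -1/4*18 = -9/2)
(1258 - 16756)/(47383 + T(-203, 192)) = (1258 - 16756)/(47383 - 9/2) = -15498/94757/2 = -15498*2/94757 = -30996/94757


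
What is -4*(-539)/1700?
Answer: 539/425 ≈ 1.2682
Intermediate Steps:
-4*(-539)/1700 = 2156*(1/1700) = 539/425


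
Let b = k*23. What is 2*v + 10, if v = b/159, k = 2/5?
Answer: 8042/795 ≈ 10.116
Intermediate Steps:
k = ⅖ (k = 2*(⅕) = ⅖ ≈ 0.40000)
b = 46/5 (b = (⅖)*23 = 46/5 ≈ 9.2000)
v = 46/795 (v = (46/5)/159 = (46/5)*(1/159) = 46/795 ≈ 0.057862)
2*v + 10 = 2*(46/795) + 10 = 92/795 + 10 = 8042/795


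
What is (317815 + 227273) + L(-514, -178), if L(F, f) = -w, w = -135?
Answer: 545223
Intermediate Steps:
L(F, f) = 135 (L(F, f) = -1*(-135) = 135)
(317815 + 227273) + L(-514, -178) = (317815 + 227273) + 135 = 545088 + 135 = 545223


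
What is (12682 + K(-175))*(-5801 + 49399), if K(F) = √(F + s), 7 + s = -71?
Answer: 552909836 + 43598*I*√253 ≈ 5.5291e+8 + 6.9347e+5*I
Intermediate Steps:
s = -78 (s = -7 - 71 = -78)
K(F) = √(-78 + F) (K(F) = √(F - 78) = √(-78 + F))
(12682 + K(-175))*(-5801 + 49399) = (12682 + √(-78 - 175))*(-5801 + 49399) = (12682 + √(-253))*43598 = (12682 + I*√253)*43598 = 552909836 + 43598*I*√253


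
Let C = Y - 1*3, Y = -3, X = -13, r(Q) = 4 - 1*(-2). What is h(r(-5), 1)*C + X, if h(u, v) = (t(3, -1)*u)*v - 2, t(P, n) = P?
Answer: -109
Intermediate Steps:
r(Q) = 6 (r(Q) = 4 + 2 = 6)
h(u, v) = -2 + 3*u*v (h(u, v) = (3*u)*v - 2 = 3*u*v - 2 = -2 + 3*u*v)
C = -6 (C = -3 - 1*3 = -3 - 3 = -6)
h(r(-5), 1)*C + X = (-2 + 3*6*1)*(-6) - 13 = (-2 + 18)*(-6) - 13 = 16*(-6) - 13 = -96 - 13 = -109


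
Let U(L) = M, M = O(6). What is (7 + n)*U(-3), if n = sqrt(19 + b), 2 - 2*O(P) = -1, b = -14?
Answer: 21/2 + 3*sqrt(5)/2 ≈ 13.854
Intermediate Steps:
O(P) = 3/2 (O(P) = 1 - 1/2*(-1) = 1 + 1/2 = 3/2)
M = 3/2 ≈ 1.5000
U(L) = 3/2
n = sqrt(5) (n = sqrt(19 - 14) = sqrt(5) ≈ 2.2361)
(7 + n)*U(-3) = (7 + sqrt(5))*(3/2) = 21/2 + 3*sqrt(5)/2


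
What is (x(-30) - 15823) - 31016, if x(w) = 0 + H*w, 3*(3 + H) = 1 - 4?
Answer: -46719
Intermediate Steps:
H = -4 (H = -3 + (1 - 4)/3 = -3 + (1/3)*(-3) = -3 - 1 = -4)
x(w) = -4*w (x(w) = 0 - 4*w = -4*w)
(x(-30) - 15823) - 31016 = (-4*(-30) - 15823) - 31016 = (120 - 15823) - 31016 = -15703 - 31016 = -46719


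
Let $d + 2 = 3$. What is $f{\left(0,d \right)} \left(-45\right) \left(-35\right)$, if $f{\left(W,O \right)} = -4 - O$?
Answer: $-7875$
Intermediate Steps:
$d = 1$ ($d = -2 + 3 = 1$)
$f{\left(0,d \right)} \left(-45\right) \left(-35\right) = \left(-4 - 1\right) \left(-45\right) \left(-35\right) = \left(-5\right) \left(-45\right) \left(-35\right) = 225 \left(-35\right) = -7875$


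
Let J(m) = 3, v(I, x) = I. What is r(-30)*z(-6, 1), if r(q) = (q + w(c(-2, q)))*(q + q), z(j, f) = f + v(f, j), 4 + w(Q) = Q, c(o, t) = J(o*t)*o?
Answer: 4800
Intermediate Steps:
c(o, t) = 3*o
w(Q) = -4 + Q
z(j, f) = 2*f (z(j, f) = f + f = 2*f)
r(q) = 2*q*(-10 + q) (r(q) = (q + (-4 + 3*(-2)))*(q + q) = (q + (-4 - 6))*(2*q) = (q - 10)*(2*q) = (-10 + q)*(2*q) = 2*q*(-10 + q))
r(-30)*z(-6, 1) = (2*(-30)*(-10 - 30))*(2*1) = (2*(-30)*(-40))*2 = 2400*2 = 4800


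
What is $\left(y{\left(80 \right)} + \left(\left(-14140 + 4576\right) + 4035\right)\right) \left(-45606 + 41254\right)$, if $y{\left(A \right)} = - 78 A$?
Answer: $51218688$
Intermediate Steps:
$\left(y{\left(80 \right)} + \left(\left(-14140 + 4576\right) + 4035\right)\right) \left(-45606 + 41254\right) = \left(\left(-78\right) 80 + \left(\left(-14140 + 4576\right) + 4035\right)\right) \left(-45606 + 41254\right) = \left(-6240 + \left(-9564 + 4035\right)\right) \left(-4352\right) = \left(-6240 - 5529\right) \left(-4352\right) = \left(-11769\right) \left(-4352\right) = 51218688$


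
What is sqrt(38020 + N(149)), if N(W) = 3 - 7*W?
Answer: 86*sqrt(5) ≈ 192.30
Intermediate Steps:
sqrt(38020 + N(149)) = sqrt(38020 + (3 - 7*149)) = sqrt(38020 + (3 - 1043)) = sqrt(38020 - 1040) = sqrt(36980) = 86*sqrt(5)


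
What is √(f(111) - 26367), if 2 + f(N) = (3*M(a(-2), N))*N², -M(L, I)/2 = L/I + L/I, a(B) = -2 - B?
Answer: I*√26369 ≈ 162.39*I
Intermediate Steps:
M(L, I) = -4*L/I (M(L, I) = -2*(L/I + L/I) = -4*L/I)
f(N) = -2 (f(N) = -2 + (3*(-4*(-2 - 1*(-2))/N))*N² = -2 + (3*(-4*(-2 + 2)/N))*N² = -2 + (3*(-4*0/N))*N² = -2 + (3*0)*N² = -2 + 0*N² = -2 + 0 = -2)
√(f(111) - 26367) = √(-2 - 26367) = √(-26369) = I*√26369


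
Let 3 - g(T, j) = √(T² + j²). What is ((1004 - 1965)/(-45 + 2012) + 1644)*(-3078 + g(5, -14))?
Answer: -9940820025/1967 - 3232787*√221/1967 ≈ -5.0782e+6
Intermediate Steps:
g(T, j) = 3 - √(T² + j²)
((1004 - 1965)/(-45 + 2012) + 1644)*(-3078 + g(5, -14)) = ((1004 - 1965)/(-45 + 2012) + 1644)*(-3078 + (3 - √(5² + (-14)²))) = (-961/1967 + 1644)*(-3078 + (3 - √(25 + 196))) = (-961*1/1967 + 1644)*(-3078 + (3 - √221)) = (-961/1967 + 1644)*(-3075 - √221) = 3232787*(-3075 - √221)/1967 = -9940820025/1967 - 3232787*√221/1967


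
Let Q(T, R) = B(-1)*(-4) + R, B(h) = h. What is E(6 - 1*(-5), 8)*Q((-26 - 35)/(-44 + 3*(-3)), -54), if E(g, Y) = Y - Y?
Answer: 0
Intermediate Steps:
E(g, Y) = 0
Q(T, R) = 4 + R (Q(T, R) = -1*(-4) + R = 4 + R)
E(6 - 1*(-5), 8)*Q((-26 - 35)/(-44 + 3*(-3)), -54) = 0*(4 - 54) = 0*(-50) = 0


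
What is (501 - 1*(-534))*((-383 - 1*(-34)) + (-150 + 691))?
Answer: 198720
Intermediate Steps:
(501 - 1*(-534))*((-383 - 1*(-34)) + (-150 + 691)) = (501 + 534)*((-383 + 34) + 541) = 1035*(-349 + 541) = 1035*192 = 198720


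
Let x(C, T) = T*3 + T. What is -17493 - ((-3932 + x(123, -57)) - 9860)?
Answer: -3473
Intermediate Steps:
x(C, T) = 4*T (x(C, T) = 3*T + T = 4*T)
-17493 - ((-3932 + x(123, -57)) - 9860) = -17493 - ((-3932 + 4*(-57)) - 9860) = -17493 - ((-3932 - 228) - 9860) = -17493 - (-4160 - 9860) = -17493 - 1*(-14020) = -17493 + 14020 = -3473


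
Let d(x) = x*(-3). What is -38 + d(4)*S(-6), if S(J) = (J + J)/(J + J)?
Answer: -50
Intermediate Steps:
S(J) = 1 (S(J) = (2*J)/((2*J)) = (2*J)*(1/(2*J)) = 1)
d(x) = -3*x
-38 + d(4)*S(-6) = -38 - 3*4*1 = -38 - 12*1 = -38 - 12 = -50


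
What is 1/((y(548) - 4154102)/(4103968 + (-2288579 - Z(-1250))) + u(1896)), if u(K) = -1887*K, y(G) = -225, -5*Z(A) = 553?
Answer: -9077498/32477057396131 ≈ -2.7951e-7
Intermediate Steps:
Z(A) = -553/5 (Z(A) = -⅕*553 = -553/5)
1/((y(548) - 4154102)/(4103968 + (-2288579 - Z(-1250))) + u(1896)) = 1/((-225 - 4154102)/(4103968 + (-2288579 - 1*(-553/5))) - 1887*1896) = 1/(-4154327/(4103968 + (-2288579 + 553/5)) - 3577752) = 1/(-4154327/(4103968 - 11442342/5) - 3577752) = 1/(-4154327/9077498/5 - 3577752) = 1/(-4154327*5/9077498 - 3577752) = 1/(-20771635/9077498 - 3577752) = 1/(-32477057396131/9077498) = -9077498/32477057396131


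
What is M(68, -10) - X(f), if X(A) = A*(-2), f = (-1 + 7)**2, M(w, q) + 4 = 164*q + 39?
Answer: -1533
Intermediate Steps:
M(w, q) = 35 + 164*q (M(w, q) = -4 + (164*q + 39) = -4 + (39 + 164*q) = 35 + 164*q)
f = 36 (f = 6**2 = 36)
X(A) = -2*A
M(68, -10) - X(f) = (35 + 164*(-10)) - (-2)*36 = (35 - 1640) - 1*(-72) = -1605 + 72 = -1533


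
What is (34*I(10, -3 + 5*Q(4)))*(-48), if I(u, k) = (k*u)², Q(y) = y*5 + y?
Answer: -2234044800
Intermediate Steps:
Q(y) = 6*y (Q(y) = 5*y + y = 6*y)
I(u, k) = k²*u²
(34*I(10, -3 + 5*Q(4)))*(-48) = (34*((-3 + 5*(6*4))²*10²))*(-48) = (34*((-3 + 5*24)²*100))*(-48) = (34*((-3 + 120)²*100))*(-48) = (34*(117²*100))*(-48) = (34*(13689*100))*(-48) = (34*1368900)*(-48) = 46542600*(-48) = -2234044800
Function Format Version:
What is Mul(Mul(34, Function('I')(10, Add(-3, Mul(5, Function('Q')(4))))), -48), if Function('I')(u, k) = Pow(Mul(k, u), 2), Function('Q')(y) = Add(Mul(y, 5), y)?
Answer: -2234044800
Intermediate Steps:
Function('Q')(y) = Mul(6, y) (Function('Q')(y) = Add(Mul(5, y), y) = Mul(6, y))
Function('I')(u, k) = Mul(Pow(k, 2), Pow(u, 2))
Mul(Mul(34, Function('I')(10, Add(-3, Mul(5, Function('Q')(4))))), -48) = Mul(Mul(34, Mul(Pow(Add(-3, Mul(5, Mul(6, 4))), 2), Pow(10, 2))), -48) = Mul(Mul(34, Mul(Pow(Add(-3, Mul(5, 24)), 2), 100)), -48) = Mul(Mul(34, Mul(Pow(Add(-3, 120), 2), 100)), -48) = Mul(Mul(34, Mul(Pow(117, 2), 100)), -48) = Mul(Mul(34, Mul(13689, 100)), -48) = Mul(Mul(34, 1368900), -48) = Mul(46542600, -48) = -2234044800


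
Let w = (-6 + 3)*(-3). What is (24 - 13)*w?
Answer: 99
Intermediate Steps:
w = 9 (w = -3*(-3) = 9)
(24 - 13)*w = (24 - 13)*9 = 11*9 = 99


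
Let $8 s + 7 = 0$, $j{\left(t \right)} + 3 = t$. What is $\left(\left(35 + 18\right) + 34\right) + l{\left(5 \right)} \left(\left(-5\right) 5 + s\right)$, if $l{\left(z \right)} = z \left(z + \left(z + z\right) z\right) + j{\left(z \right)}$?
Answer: $- \frac{56643}{8} \approx -7080.4$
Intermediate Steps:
$j{\left(t \right)} = -3 + t$
$s = - \frac{7}{8}$ ($s = - \frac{7}{8} + \frac{1}{8} \cdot 0 = - \frac{7}{8} + 0 = - \frac{7}{8} \approx -0.875$)
$l{\left(z \right)} = -3 + z + z \left(z + 2 z^{2}\right)$ ($l{\left(z \right)} = z \left(z + \left(z + z\right) z\right) + \left(-3 + z\right) = z \left(z + 2 z z\right) + \left(-3 + z\right) = z \left(z + 2 z^{2}\right) + \left(-3 + z\right) = -3 + z + z \left(z + 2 z^{2}\right)$)
$\left(\left(35 + 18\right) + 34\right) + l{\left(5 \right)} \left(\left(-5\right) 5 + s\right) = \left(\left(35 + 18\right) + 34\right) + \left(-3 + 5 + 5^{2} + 2 \cdot 5^{3}\right) \left(\left(-5\right) 5 - \frac{7}{8}\right) = \left(53 + 34\right) + \left(-3 + 5 + 25 + 2 \cdot 125\right) \left(-25 - \frac{7}{8}\right) = 87 + \left(-3 + 5 + 25 + 250\right) \left(- \frac{207}{8}\right) = 87 + 277 \left(- \frac{207}{8}\right) = 87 - \frac{57339}{8} = - \frac{56643}{8}$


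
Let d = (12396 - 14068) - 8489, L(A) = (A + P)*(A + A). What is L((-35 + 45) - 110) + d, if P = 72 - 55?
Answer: 6439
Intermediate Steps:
P = 17
L(A) = 2*A*(17 + A) (L(A) = (A + 17)*(A + A) = (17 + A)*(2*A) = 2*A*(17 + A))
d = -10161 (d = -1672 - 8489 = -10161)
L((-35 + 45) - 110) + d = 2*((-35 + 45) - 110)*(17 + ((-35 + 45) - 110)) - 10161 = 2*(10 - 110)*(17 + (10 - 110)) - 10161 = 2*(-100)*(17 - 100) - 10161 = 2*(-100)*(-83) - 10161 = 16600 - 10161 = 6439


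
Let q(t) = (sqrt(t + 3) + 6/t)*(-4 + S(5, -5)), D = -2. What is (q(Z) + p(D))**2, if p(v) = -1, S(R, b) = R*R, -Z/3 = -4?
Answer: 26821/4 + 399*sqrt(15) ≈ 8250.6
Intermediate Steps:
Z = 12 (Z = -3*(-4) = 12)
S(R, b) = R**2
q(t) = 21*sqrt(3 + t) + 126/t (q(t) = (sqrt(t + 3) + 6/t)*(-4 + 5**2) = (sqrt(3 + t) + 6/t)*(-4 + 25) = (sqrt(3 + t) + 6/t)*21 = 21*sqrt(3 + t) + 126/t)
(q(Z) + p(D))**2 = ((21*sqrt(3 + 12) + 126/12) - 1)**2 = ((21*sqrt(15) + 126*(1/12)) - 1)**2 = ((21*sqrt(15) + 21/2) - 1)**2 = ((21/2 + 21*sqrt(15)) - 1)**2 = (19/2 + 21*sqrt(15))**2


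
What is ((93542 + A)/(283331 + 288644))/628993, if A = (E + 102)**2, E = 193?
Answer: 180567/359768271175 ≈ 5.0190e-7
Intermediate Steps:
A = 87025 (A = (193 + 102)**2 = 295**2 = 87025)
((93542 + A)/(283331 + 288644))/628993 = ((93542 + 87025)/(283331 + 288644))/628993 = (180567/571975)*(1/628993) = 180567/359768271175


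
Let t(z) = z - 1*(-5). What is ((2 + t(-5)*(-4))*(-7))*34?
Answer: -476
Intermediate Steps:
t(z) = 5 + z (t(z) = z + 5 = 5 + z)
((2 + t(-5)*(-4))*(-7))*34 = ((2 + (5 - 5)*(-4))*(-7))*34 = ((2 + 0*(-4))*(-7))*34 = ((2 + 0)*(-7))*34 = (2*(-7))*34 = -14*34 = -476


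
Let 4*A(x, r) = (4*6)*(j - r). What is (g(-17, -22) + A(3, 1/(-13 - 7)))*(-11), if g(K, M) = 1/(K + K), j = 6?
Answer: -33913/85 ≈ -398.98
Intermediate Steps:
g(K, M) = 1/(2*K)
A(x, r) = 36 - 6*r (A(x, r) = ((4*6)*(6 - r))/4 = (24*(6 - r))/4 = (144 - 24*r)/4 = 36 - 6*r)
(g(-17, -22) + A(3, 1/(-13 - 7)))*(-11) = ((½)/(-17) + (36 - 6/(-13 - 7)))*(-11) = ((½)*(-1/17) + (36 - 6/(-20)))*(-11) = (-1/34 + (36 - 6*(-1/20)))*(-11) = (-1/34 + (36 + 3/10))*(-11) = (-1/34 + 363/10)*(-11) = (3083/85)*(-11) = -33913/85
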